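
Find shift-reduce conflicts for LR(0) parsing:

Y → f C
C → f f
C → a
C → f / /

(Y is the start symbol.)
Augment with Y' → Y and build the canonical LR(0) collection (I0 = CLOSURE({[Y' → . Y]}), then GOTO on every symbol after a dot until no new states appear). It has 9 states:
  I0: { [Y → . f C], [Y' → . Y] }  — shift
  I1: { [Y' → Y .] }  — accept
  I2: { [C → . a], [C → . f / /], [C → . f f], [Y → f . C] }  — shift
  I3: { [Y → f C .] }  — reduce
  I4: { [C → a .] }  — reduce
  I5: { [C → f . / /], [C → f . f] }  — shift
  I6: { [C → f / . /] }  — shift
  I7: { [C → f f .] }  — reduce
  I8: { [C → f / / .] }  — reduce

No state contains both a complete item and a shift item.

Answer: No shift-reduce conflicts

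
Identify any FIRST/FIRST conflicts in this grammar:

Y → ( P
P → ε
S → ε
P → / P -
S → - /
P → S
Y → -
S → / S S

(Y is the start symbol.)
Yes. P → ε / P → S on { ε }; P → '/' P '-' / P → S on { '/' }

A FIRST/FIRST conflict occurs when two productions N → α and N → β for the same non-terminal have FIRST(α) ∩ FIRST(β) ≠ ∅ (with ε ∈ FIRST of a nullable right-hand side, so two nullable alternatives also conflict).

FIRST sets of the non-terminals at (or reachable through a nullable prefix from) the front of some alternative:
  FIRST(S) = { '-', '/', ε }

Productions for Y:
  Y → ( P: FIRST = { '(' }
  Y → -: FIRST = { '-' }
Productions for P:
  P → ε: FIRST = { ε }
  P → / P -: FIRST = { '/' }
  P → S: FIRST = { '-', '/', ε }
Productions for S:
  S → ε: FIRST = { ε }
  S → - /: FIRST = { '-' }
  S → / S S: FIRST = { '/' }

Conflict for P: P → ε and P → S
  Overlap: { ε }
Conflict for P: P → / P - and P → S
  Overlap: { '/' }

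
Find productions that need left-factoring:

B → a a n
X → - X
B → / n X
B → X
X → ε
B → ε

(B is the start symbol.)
No, left-factoring is not needed

Left-factoring is needed when two productions for the same non-terminal
share a common prefix on the right-hand side.

Productions for B:
  B → a a n
  B → / n X
  B → X
  B → ε
Productions for X:
  X → - X
  X → ε

No common prefixes found.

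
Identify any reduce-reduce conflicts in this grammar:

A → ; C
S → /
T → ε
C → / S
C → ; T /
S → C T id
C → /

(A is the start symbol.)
A reduce-reduce conflict occurs when an LR(0) state has two complete items [A → α .] and [B → β .] — both call for a reduction, and with no lookahead the parser cannot choose between them.

Augment with A' → A and build the canonical LR(0) collection (I0 = CLOSURE({[A' → . A]}), then GOTO on every symbol after a dot until no new states appear). It has 13 states:
  I0: { [A → . ; C], [A' → . A] }  — shift
  I1: { [A → ; . C], [C → . / S], [C → . /], [C → . ; T /] }  — shift
  I2: { [A' → A .] }  — accept
  I3: { [C → . / S], [C → . /], [C → . ; T /], [C → / . S], [C → / .], [S → . /], [S → . C T id] }  — shift, reduce
  I4: { [C → ; . T /], [T → .] }  — reduce
  I5: { [A → ; C .] }  — reduce
  I6: { [C → ; T . /] }  — shift
  I7: { [C → ; T / .] }  — reduce
  I8: { [C → . / S], [C → . /], [C → . ; T /], [C → / . S], [C → / .], [S → . /], [S → . C T id], [S → / .] }  — shift, 2 reduces
  I9: { [S → C . T id], [T → .] }  — reduce
  I10: { [C → / S .] }  — reduce
  I11: { [S → C T . id] }  — shift
  I12: { [S → C T id .] }  — reduce

I8 contains complete items [C → / .], [S → / .] — reduce-reduce conflict.

Answer: Yes — I8: [C → / .] vs [S → / .]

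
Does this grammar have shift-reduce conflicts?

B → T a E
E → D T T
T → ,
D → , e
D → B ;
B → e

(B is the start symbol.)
A shift-reduce conflict occurs when an LR(0) state has both:
  - a complete (reduce) item [A → α .] (dot at the end), and
  - a shift item [B → β . c γ] (dot before a terminal).

Augment with B' → B and build the canonical LR(0) collection (I0 = CLOSURE({[B' → . B]}), then GOTO on every symbol after a dot until no new states appear). It has 14 states:
  I0: { [B → . T a E], [B → . e], [B' → . B], [T → . ,] }  — shift
  I1: { [T → , .] }  — reduce
  I2: { [B' → B .] }  — accept
  I3: { [B → T . a E] }  — shift
  I4: { [B → e .] }  — reduce
  I5: { [B → . T a E], [B → . e], [B → T a . E], [D → . , e], [D → . B ;], [E → . D T T], [T → . ,] }  — shift
  I6: { [D → , . e], [T → , .] }  — shift, reduce
  I7: { [D → B . ;] }  — shift
  I8: { [E → D . T T], [T → . ,] }  — shift
  I9: { [B → T a E .] }  — reduce
  I10: { [E → D T . T], [T → . ,] }  — shift
  I11: { [E → D T T .] }  — reduce
  I12: { [D → B ; .] }  — reduce
  I13: { [D → , e .] }  — reduce

I6 contains reduce item [T → , .] and shift item [D → , . e] — shift-reduce conflict.

Answer: Yes — I6: [T → , .] vs [D → , . e]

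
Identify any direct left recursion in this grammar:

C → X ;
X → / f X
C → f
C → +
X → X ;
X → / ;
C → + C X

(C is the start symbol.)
Yes, X is left-recursive

Direct left recursion occurs when N → N α for some non-terminal N (the right-hand side begins with the left-hand side itself).

C → X ;: starts with X
X → / f X: starts with '/'
C → f: starts with f
C → +: starts with '+'
X → X ;: LEFT RECURSIVE (starts with X)
X → / ;: starts with '/'
C → + C X: starts with '+'

The grammar has direct left recursion on: X.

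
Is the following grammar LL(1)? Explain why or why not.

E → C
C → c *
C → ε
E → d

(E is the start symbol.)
Relevant sets:
  FIRST(C) = { 'c', ε }
  FOLLOW(E) = { $ }
  FOLLOW(C) = { $ }

For E:
  PREDICT(E → C) = { $, 'c' }
  PREDICT(E → d) = { 'd' }
For C:
  PREDICT(C → c '*') = { 'c' }
  PREDICT(C → ε) = { $ }

All predict sets are disjoint. The grammar IS LL(1).

Answer: Yes, the grammar is LL(1).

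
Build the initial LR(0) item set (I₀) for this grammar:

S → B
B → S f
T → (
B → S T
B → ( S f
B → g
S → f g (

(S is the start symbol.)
{ [B → . ( S f], [B → . S T], [B → . S f], [B → . g], [S → . B], [S → . f g (], [S' → . S] }

First, augment the grammar with S' → S
I₀ = CLOSURE({ [S' → . S] }):
  [S' → . S] has the dot before S: add [S → . B], [S → . f g (]
  [S → . B] has the dot before B: add [B → . S f], [B → . S T], [B → . ( S f], [B → . g]
No further items can be added.

I₀ = { [B → . ( S f], [B → . S T], [B → . S f], [B → . g], [S → . B], [S → . f g (], [S' → . S] }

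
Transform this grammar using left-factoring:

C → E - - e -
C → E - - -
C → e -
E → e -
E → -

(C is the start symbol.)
C → E - - C'
C' → e -
C' → -
C → e -
E → e -
E → -

Left-factoring transforms A → αβ₁ | αβ₂ into A → αA' and A' → β₁ | β₂
(α is the longest common prefix among the alternatives). Repeat until
no nonterminal has two alternatives with a common prefix.

Round 1: C has alternatives sharing prefix 'E - -'. Introduce C': C → E - - C'
  Add: C' → e -
  Add: C' → -

No remaining common prefixes — done.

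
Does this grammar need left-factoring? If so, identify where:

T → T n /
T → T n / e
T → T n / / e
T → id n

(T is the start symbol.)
Left-factoring is needed when two productions for the same non-terminal
share a common prefix on the right-hand side.

Productions for T:
  T → T n /
  T → T n / e
  T → T n / / e
  T → id n

Found common prefix 'T n /' in productions for T

Answer: Yes, T has productions with common prefix 'T n /'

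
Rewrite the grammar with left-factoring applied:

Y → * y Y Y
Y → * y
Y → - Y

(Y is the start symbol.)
Y → * y Y'
Y' → Y Y
Y' → ε
Y → - Y

Left-factoring transforms A → αβ₁ | αβ₂ into A → αA' and A' → β₁ | β₂
(α is the longest common prefix among the alternatives). Repeat until
no nonterminal has two alternatives with a common prefix.

Round 1: Y has alternatives sharing prefix '* y'. Introduce Y': Y → * y Y'
  Add: Y' → Y Y
  Add: Y' → ε

No remaining common prefixes — done.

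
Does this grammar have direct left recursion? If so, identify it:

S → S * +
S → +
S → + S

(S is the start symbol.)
Direct left recursion occurs when N → N α for some non-terminal N (the right-hand side begins with the left-hand side itself).

S → S * +: LEFT RECURSIVE (starts with S)
S → +: starts with '+'
S → + S: starts with '+'

The grammar has direct left recursion on: S.

Answer: Yes, S is left-recursive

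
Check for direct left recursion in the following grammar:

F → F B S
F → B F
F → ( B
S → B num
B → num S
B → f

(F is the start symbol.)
Direct left recursion occurs when N → N α for some non-terminal N (the right-hand side begins with the left-hand side itself).

F → F B S: LEFT RECURSIVE (starts with F)
F → B F: starts with B
F → ( B: starts with '('
S → B num: starts with B
B → num S: starts with num
B → f: starts with f

The grammar has direct left recursion on: F.

Answer: Yes, F is left-recursive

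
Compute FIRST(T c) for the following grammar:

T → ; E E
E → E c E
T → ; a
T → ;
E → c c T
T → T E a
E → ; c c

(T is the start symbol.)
{ ';' }

FIRST sets of the non-terminals involved (from the grammar, by fixed-point iteration):
  FIRST(T) = { ';' }

To compute FIRST(T c), process the symbols left to right:
Symbol T is a non-terminal. Add FIRST(T) \ {ε} = { ';' }
T is not nullable (ε ∉ FIRST(T)), so stop here.
FIRST(T c) = { ';' }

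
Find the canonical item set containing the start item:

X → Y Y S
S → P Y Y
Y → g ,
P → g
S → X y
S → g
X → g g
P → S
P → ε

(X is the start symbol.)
{ [X → . Y Y S], [X → . g g], [X' → . X], [Y → . g ,] }

First, augment the grammar with X' → X
I₀ = CLOSURE({ [X' → . X] }):
  [X' → . X] has the dot before X: add [X → . Y Y S], [X → . g g]
  [X → . Y Y S] has the dot before Y: add [Y → . g ,]
No further items can be added.

I₀ = { [X → . Y Y S], [X → . g g], [X' → . X], [Y → . g ,] }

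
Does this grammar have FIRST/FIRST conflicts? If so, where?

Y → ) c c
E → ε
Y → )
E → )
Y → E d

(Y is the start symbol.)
FIRST sets of the non-terminals at (or reachable through a nullable prefix from) the front of some alternative:
  FIRST(E) = { ')', ε }

Productions for Y:
  Y → ) c c: FIRST = { ')' }
  Y → ): FIRST = { ')' }
  Y → E d: FIRST = { ')', 'd' }
Productions for E:
  E → ε: FIRST = { ε }
  E → ): FIRST = { ')' }

Conflict for Y: Y → ) c c and Y → )
  Overlap: { ')' }
Conflict for Y: Y → ) c c and Y → E d
  Overlap: { ')' }
Conflict for Y: Y → ) and Y → E d
  Overlap: { ')' }

Answer: Yes. Y → ')' c c / Y → ')' on { ')' }; Y → ')' c c / Y → E d on { ')' }; Y → ')' / Y → E d on { ')' }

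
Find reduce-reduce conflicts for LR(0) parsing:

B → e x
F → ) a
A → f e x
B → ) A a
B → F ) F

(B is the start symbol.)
Augment with B' → B and build the canonical LR(0) collection (I0 = CLOSURE({[B' → . B]}), then GOTO on every symbol after a dot until no new states appear). It has 15 states:
  I0: { [B → . ) A a], [B → . F ) F], [B → . e x], [B' → . B], [F → . ) a] }  — shift
  I1: { [A → . f e x], [B → ) . A a], [F → ) . a] }  — shift
  I2: { [B' → B .] }  — accept
  I3: { [B → F . ) F] }  — shift
  I4: { [B → e . x] }  — shift
  I5: { [B → e x .] }  — reduce
  I6: { [B → F ) . F], [F → . ) a] }  — shift
  I7: { [F → ) . a] }  — shift
  I8: { [B → F ) F .] }  — reduce
  I9: { [F → ) a .] }  — reduce
  I10: { [B → ) A . a] }  — shift
  I11: { [A → f . e x] }  — shift
  I12: { [A → f e . x] }  — shift
  I13: { [A → f e x .] }  — reduce
  I14: { [B → ) A a .] }  — reduce

No state contains more than one complete item.

Answer: No reduce-reduce conflicts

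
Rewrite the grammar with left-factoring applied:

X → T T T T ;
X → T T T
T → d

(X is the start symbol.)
Left-factoring transforms A → αβ₁ | αβ₂ into A → αA' and A' → β₁ | β₂
(α is the longest common prefix among the alternatives). Repeat until
no nonterminal has two alternatives with a common prefix.

Round 1: X has alternatives sharing prefix 'T T T'. Introduce X': X → T T T X'
  Add: X' → T ;
  Add: X' → ε

No remaining common prefixes — done.

Resulting grammar:
X → T T T X'
X' → T ;
X' → ε
T → d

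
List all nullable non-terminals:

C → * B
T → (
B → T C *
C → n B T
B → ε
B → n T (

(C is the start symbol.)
A non-terminal is nullable if it can derive ε (the empty string): either it has an ε-production, or it has a production whose right-hand side consists entirely of nullable non-terminals.

ε-productions: B → ε
So B is immediately nullable.
No further non-terminal can be added: every production for the remaining non-terminals contains a terminal or a non-nullable non-terminal.
Nullable = { 'B' }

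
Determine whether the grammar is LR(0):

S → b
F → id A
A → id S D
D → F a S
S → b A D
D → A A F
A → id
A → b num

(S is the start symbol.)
No. Shift-reduce conflict between [S → b .] and [A → . b num]

A grammar is LR(0) if no state in the canonical LR(0) collection has:
  - both a shift item (dot before a terminal) and a complete item (shift-reduce conflict), or
  - two or more complete items (reduce-reduce conflict; the accept item [S' → S .] counts as a complete item here).

Augment with S' → S and build the canonical LR(0) collection (I0 = CLOSURE({[S' → . S]}), then GOTO on every symbol after a dot until no new states appear). It has 20 states:
  I0: { [S → . b A D], [S → . b], [S' → . S] }  — shift
  I1: { [S' → S .] }  — accept
  I2: { [A → . b num], [A → . id S D], [A → . id], [S → b . A D], [S → b .] }  — shift, reduce
  I3: { [A → . b num], [A → . id S D], [A → . id], [D → . A A F], [D → . F a S], [F → . id A], [S → b A . D] }  — shift
  I4: { [A → b . num] }  — shift
  I5: { [A → id . S D], [A → id .], [S → . b A D], [S → . b] }  — shift, reduce
  I6: { [A → . b num], [A → . id S D], [A → . id], [A → id S . D], [D → . A A F], [D → . F a S], [F → . id A] }  — shift
  I7: { [A → . b num], [A → . id S D], [A → . id], [D → A . A F] }  — shift
  I8: { [A → id S D .] }  — reduce
  I9: { [D → F . a S] }  — shift
  I10: { [A → . b num], [A → . id S D], [A → . id], [A → id . S D], [A → id .], [F → id . A], [S → . b A D], [S → . b] }  — shift, reduce
  I11: { [F → id A .] }  — reduce
  I12: { [A → . b num], [A → . id S D], [A → . id], [A → b . num], [S → b . A D], [S → b .] }  — shift, reduce
  I13: { [A → b num .] }  — reduce
  I14: { [D → F a . S], [S → . b A D], [S → . b] }  — shift
  I15: { [D → F a S .] }  — reduce
  I16: { [D → A A . F], [F → . id A] }  — shift
  I17: { [D → A A F .] }  — reduce
  I18: { [A → . b num], [A → . id S D], [A → . id], [F → id . A] }  — shift
  I19: { [S → b A D .] }  — reduce

Conflict in state I2:
  Shift-reduce conflict between [S → b .] and [A → . b num]
So the grammar is NOT LR(0).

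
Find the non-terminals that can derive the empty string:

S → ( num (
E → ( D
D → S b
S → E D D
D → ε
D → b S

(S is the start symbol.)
{ 'D' }

ε-productions: D → ε
So D is immediately nullable.
No further non-terminal can be added: every production for the remaining non-terminals contains a terminal or a non-nullable non-terminal.
Nullable = { 'D' }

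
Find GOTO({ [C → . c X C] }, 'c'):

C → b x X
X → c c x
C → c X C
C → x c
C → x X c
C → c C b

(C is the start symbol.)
{ [C → c . X C], [X → . c c x] }

GOTO(I, 'c') = CLOSURE({ [A → αX.β] : [A → α.Xβ] ∈ I, X = 'c' })

Items with dot before 'c', with the dot advanced:
  [C → . c X C] → [C → c . X C]
Closure of the advanced items:
  [C → c . X C] has the dot before X: add [X → . c c x]

GOTO = { [C → c . X C], [X → . c c x] }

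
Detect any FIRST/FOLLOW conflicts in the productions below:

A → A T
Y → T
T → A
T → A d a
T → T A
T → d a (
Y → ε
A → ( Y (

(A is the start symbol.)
A FIRST/FOLLOW conflict occurs when a non-terminal N has a nullable alternative N → β (β ⇒* ε) and another alternative N → α with FIRST(α) ∩ FOLLOW(N) ≠ ∅: on such a lookahead the parser cannot decide between expanding α and letting N vanish via β.

Nullable non-terminals: Y.
FIRST sets used below: FIRST(T) = { '(', 'd' }

Y: nullable alternative(s) Y → ε; FOLLOW(Y) = { '(' }
  Y → T: FIRST \ {ε} = { '(', 'd' } — overlaps FOLLOW(Y) on { '(' }: CONFLICT
  Y → ε: FIRST \ {ε} = { } — this is the only nullable alternative, skip

A, T have no nullable alternative, so no FIRST/FOLLOW check is needed there.

So the grammar has 1 FIRST/FOLLOW conflict (marked CONFLICT above).

Answer: Yes. Y → T with FOLLOW(Y) on { '(' }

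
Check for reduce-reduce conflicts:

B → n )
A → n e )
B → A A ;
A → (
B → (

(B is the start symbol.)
Augment with B' → B and build the canonical LR(0) collection (I0 = CLOSURE({[B' → . B]}), then GOTO on every symbol after a dot until no new states appear). It has 12 states:
  I0: { [A → . (], [A → . n e )], [B → . (], [B → . A A ;], [B → . n )], [B' → . B] }  — shift
  I1: { [A → ( .], [B → ( .] }  — 2 reduces
  I2: { [A → . (], [A → . n e )], [B → A . A ;] }  — shift
  I3: { [B' → B .] }  — accept
  I4: { [A → n . e )], [B → n . )] }  — shift
  I5: { [B → n ) .] }  — reduce
  I6: { [A → n e . )] }  — shift
  I7: { [A → n e ) .] }  — reduce
  I8: { [A → ( .] }  — reduce
  I9: { [B → A A . ;] }  — shift
  I10: { [A → n . e )] }  — shift
  I11: { [B → A A ; .] }  — reduce

I1 contains complete items [A → ( .], [B → ( .] — reduce-reduce conflict.

Answer: Yes — I1: [A → ( .] vs [B → ( .]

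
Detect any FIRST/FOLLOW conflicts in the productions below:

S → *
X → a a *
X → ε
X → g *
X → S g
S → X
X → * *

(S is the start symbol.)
Nullable non-terminals: S, X.
FIRST sets used below: FIRST(X) = { '*', 'a', 'g', ε }, FIRST(S) = { '*', 'a', 'g', ε }

S: nullable alternative(s) S → X; FOLLOW(S) = { $, 'g' }
  S → *: FIRST \ {ε} = { '*' } — disjoint from FOLLOW(S)
  S → X: FIRST \ {ε} = { '*', 'a', 'g' } — this is the only nullable alternative, skip

X: nullable alternative(s) X → ε; FOLLOW(X) = { $, 'g' }
  X → a a *: FIRST \ {ε} = { 'a' } — disjoint from FOLLOW(X)
  X → ε: FIRST \ {ε} = { } — this is the only nullable alternative, skip
  X → g *: FIRST \ {ε} = { 'g' } — overlaps FOLLOW(X) on { 'g' }: CONFLICT
  X → S g: FIRST \ {ε} = { '*', 'a', 'g' } — overlaps FOLLOW(X) on { 'g' }: CONFLICT
  X → * *: FIRST \ {ε} = { '*' } — disjoint from FOLLOW(X)

So the grammar has 2 FIRST/FOLLOW conflicts (marked CONFLICT above).

Answer: Yes. X → g '*' with FOLLOW(X) on { 'g' }; X → S g with FOLLOW(X) on { 'g' }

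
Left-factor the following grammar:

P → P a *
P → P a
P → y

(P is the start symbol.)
Left-factoring transforms A → αβ₁ | αβ₂ into A → αA' and A' → β₁ | β₂
(α is the longest common prefix among the alternatives). Repeat until
no nonterminal has two alternatives with a common prefix.

Round 1: P has alternatives sharing prefix 'P a'. Introduce P': P → P a P'
  Add: P' → *
  Add: P' → ε

No remaining common prefixes — done.

Resulting grammar:
P → P a P'
P' → *
P' → ε
P → y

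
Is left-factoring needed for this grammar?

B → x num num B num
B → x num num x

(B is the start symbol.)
Left-factoring is needed when two productions for the same non-terminal
share a common prefix on the right-hand side.

Productions for B:
  B → x num num B num
  B → x num num x

Found common prefix 'x num num' in productions for B

Answer: Yes, B has productions with common prefix 'x num num'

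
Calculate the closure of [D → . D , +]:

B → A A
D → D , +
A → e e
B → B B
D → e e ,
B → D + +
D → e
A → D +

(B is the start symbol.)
Start with: [D → . D , +]
  [D → . D , +] has the dot before D: add [D → . e e ,], [D → . e]
No further items can be added.

CLOSURE = { [D → . D , +], [D → . e e ,], [D → . e] }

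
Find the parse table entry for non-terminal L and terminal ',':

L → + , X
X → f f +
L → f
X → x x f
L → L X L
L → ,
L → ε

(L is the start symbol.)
To find M[L, ','], we find productions for L where ',' is in the predict set (PREDICT(N → α) = (FIRST(α) \ {ε}) ∪ (FOLLOW(N) if α ⇒* ε)).

Relevant sets:
  FIRST(L) = { '+', ',', 'f', 'x', ε }
  FIRST(X) = { 'f', 'x' }
  FOLLOW(L) = { $, 'f', 'x' }

L → + , X: PREDICT = { '+' }
L → f: PREDICT = { 'f' }
L → L X L: PREDICT = { '+', ',', 'f', 'x' }
  ',' is in predict set, so this production goes in M[L, ',']
L → ,: PREDICT = { ',' }
  ',' is in predict set, so this production goes in M[L, ',']
L → ε: PREDICT = { $, 'f', 'x' }

M[L, ','] = L → L X L, L → ,  (a multiply-defined cell — the grammar is not LL(1))

Answer: L → L X L, L → ,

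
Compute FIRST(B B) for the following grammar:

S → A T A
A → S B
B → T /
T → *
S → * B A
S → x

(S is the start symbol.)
{ '*' }

FIRST sets of the non-terminals involved (from the grammar, by fixed-point iteration):
  FIRST(B) = { '*' }

To compute FIRST(B B), process the symbols left to right:
Symbol B is a non-terminal. Add FIRST(B) \ {ε} = { '*' }
B is not nullable (ε ∉ FIRST(B)), so stop here.
FIRST(B B) = { '*' }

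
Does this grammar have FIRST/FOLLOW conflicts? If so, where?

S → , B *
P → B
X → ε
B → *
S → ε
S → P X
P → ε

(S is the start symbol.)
No FIRST/FOLLOW conflicts.

A FIRST/FOLLOW conflict occurs when a non-terminal N has a nullable alternative N → β (β ⇒* ε) and another alternative N → α with FIRST(α) ∩ FOLLOW(N) ≠ ∅: on such a lookahead the parser cannot decide between expanding α and letting N vanish via β.

Nullable non-terminals: P, S, X.
FIRST sets used below: FIRST(B) = { '*' }, FIRST(P) = { '*', ε }, FIRST(X) = { ε }

P: nullable alternative(s) P → ε; FOLLOW(P) = { $ }
  P → B: FIRST \ {ε} = { '*' } — disjoint from FOLLOW(P)
  P → ε: FIRST \ {ε} = { } — this is the only nullable alternative, skip

S: nullable alternative(s) S → ε, S → P X; FOLLOW(S) = { $ }
  S → , B *: FIRST \ {ε} = { ',' } — disjoint from FOLLOW(S)
  S → ε: FIRST \ {ε} = { } — disjoint from FOLLOW(S)
  S → P X: FIRST \ {ε} = { '*' } — disjoint from FOLLOW(S)
X has a nullable alternative but only one production, so nothing to check.

B has no nullable alternative, so no FIRST/FOLLOW check is needed there.

No FIRST/FOLLOW conflicts found.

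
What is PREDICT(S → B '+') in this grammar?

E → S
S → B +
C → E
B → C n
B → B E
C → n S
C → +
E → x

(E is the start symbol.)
PREDICT(S → B '+') = (FIRST(RHS) \ {ε}) ∪ (FOLLOW(S) if ε ∈ FIRST(RHS), i.e. RHS ⇒* ε)
FIRST(B) = { '+', 'n', 'x' }
FIRST(B '+') = { '+', 'n', 'x' }
ε ∉ FIRST(B '+'), so FOLLOW(S) is not added.
PREDICT(S → B '+') = { '+', 'n', 'x' }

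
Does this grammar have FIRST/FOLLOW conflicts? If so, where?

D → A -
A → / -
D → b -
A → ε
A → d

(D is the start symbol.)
No FIRST/FOLLOW conflicts.

Nullable non-terminals: A.

A: nullable alternative(s) A → ε; FOLLOW(A) = { '-' }
  A → / -: FIRST \ {ε} = { '/' } — disjoint from FOLLOW(A)
  A → ε: FIRST \ {ε} = { } — this is the only nullable alternative, skip
  A → d: FIRST \ {ε} = { 'd' } — disjoint from FOLLOW(A)

D has no nullable alternative, so no FIRST/FOLLOW check is needed there.

No FIRST/FOLLOW conflicts found.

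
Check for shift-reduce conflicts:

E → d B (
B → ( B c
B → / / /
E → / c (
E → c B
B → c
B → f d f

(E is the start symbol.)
No shift-reduce conflicts

A shift-reduce conflict occurs when an LR(0) state has both:
  - a complete (reduce) item [A → α .] (dot at the end), and
  - a shift item [B → β . c γ] (dot before a terminal).

Augment with E' → E and build the canonical LR(0) collection (I0 = CLOSURE({[E' → . E]}), then GOTO on every symbol after a dot until no new states appear). It has 20 states:
  I0: { [E → . / c (], [E → . c B], [E → . d B (], [E' → . E] }  — shift
  I1: { [E → / . c (] }  — shift
  I2: { [E' → E .] }  — accept
  I3: { [B → . ( B c], [B → . / / /], [B → . c], [B → . f d f], [E → c . B] }  — shift
  I4: { [B → . ( B c], [B → . / / /], [B → . c], [B → . f d f], [E → d . B (] }  — shift
  I5: { [B → ( . B c], [B → . ( B c], [B → . / / /], [B → . c], [B → . f d f] }  — shift
  I6: { [B → / . / /] }  — shift
  I7: { [E → d B . (] }  — shift
  I8: { [B → c .] }  — reduce
  I9: { [B → f . d f] }  — shift
  I10: { [B → f d . f] }  — shift
  I11: { [B → f d f .] }  — reduce
  I12: { [E → d B ( .] }  — reduce
  I13: { [B → / / . /] }  — shift
  I14: { [B → / / / .] }  — reduce
  I15: { [B → ( B . c] }  — shift
  I16: { [B → ( B c .] }  — reduce
  I17: { [E → c B .] }  — reduce
  I18: { [E → / c . (] }  — shift
  I19: { [E → / c ( .] }  — reduce

No state contains both a complete item and a shift item.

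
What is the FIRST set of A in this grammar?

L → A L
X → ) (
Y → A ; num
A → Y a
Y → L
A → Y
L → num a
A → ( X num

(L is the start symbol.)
{ '(', 'num' }

To compute FIRST(A), examine every production with A on the left-hand side, reading each right-hand side left to right until a non-nullable symbol is reached.

FIRST sets of the other non-terminals involved (by the same procedure, iterated to a fixed point):
  FIRST(Y) = { '(', 'num' }

From A → Y a:
  - Y is a non-terminal: add FIRST(Y) \ {ε} = { '(', 'num' }
    Y is not nullable, so stop
From A → Y:
  - Y is a non-terminal: add FIRST(Y) \ {ε} = { '(', 'num' }
    Y is not nullable, so stop
From A → ( X num:
  - '(' is a terminal: add '(' and stop

Collecting: FIRST(A) = { '(', 'num' }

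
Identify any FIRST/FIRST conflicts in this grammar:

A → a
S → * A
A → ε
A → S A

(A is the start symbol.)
No FIRST/FIRST conflicts.

FIRST sets of the non-terminals at (or reachable through a nullable prefix from) the front of some alternative:
  FIRST(S) = { '*' }

Productions for A:
  A → a: FIRST = { 'a' }
  A → ε: FIRST = { ε }
  A → S A: FIRST = { '*' }
S has only one production, so no FIRST/FIRST conflict is possible there.

All alternatives of each non-terminal have pairwise disjoint FIRST sets.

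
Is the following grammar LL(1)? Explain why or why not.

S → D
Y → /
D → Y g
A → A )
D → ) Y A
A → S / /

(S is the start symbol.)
A grammar is LL(1) if for each non-terminal N with multiple productions, the predict sets of those productions are pairwise disjoint, where PREDICT(N → α) = (FIRST(α) \ {ε}) ∪ (FOLLOW(N) if α ⇒* ε).

Relevant sets:
  FIRST(Y) = { '/' }
  FIRST(A) = { ')', '/' }
  FIRST(S) = { ')', '/' }

For D:
  PREDICT(D → Y g) = { '/' }
  PREDICT(D → ')' Y A) = { ')' }
For A:
  PREDICT(A → A ')') = { ')', '/' }
  PREDICT(A → S '/' '/') = { ')', '/' }
S, Y have a single production, so nothing to check there.

Conflict found: Predict set conflict for A: { ')', '/' }
The grammar is NOT LL(1).

Answer: No. Predict set conflict for A: { ')', '/' }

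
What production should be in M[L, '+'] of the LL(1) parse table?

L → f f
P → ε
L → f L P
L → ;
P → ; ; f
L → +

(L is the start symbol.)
To find M[L, '+'], we find productions for L where '+' is in the predict set (PREDICT(N → α) = (FIRST(α) \ {ε}) ∪ (FOLLOW(N) if α ⇒* ε)).

L → f f: PREDICT = { 'f' }
L → f L P: PREDICT = { 'f' }
L → ;: PREDICT = { ';' }
L → +: PREDICT = { '+' }
  '+' is in predict set, so this production goes in M[L, '+']

M[L, '+'] = L → +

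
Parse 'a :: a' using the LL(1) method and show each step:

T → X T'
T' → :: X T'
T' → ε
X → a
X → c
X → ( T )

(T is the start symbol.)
LL(1) parsing maintains a stack (initially the start symbol over $) and the input. At each step: if the stack top is a terminal, match it against the current input token; if it is a non-terminal N, replace it with the RHS of M[N, lookahead] (the unique production whose predict set contains the lookahead).

Stack is shown with the top on the left.

Stack      Input     Action
---------------------------
T $        a :: a $  output T → X T'
X T' $     a :: a $  output X → a
a T' $     a :: a $  match 'a'
T' $       :: a $    output T' → :: X T'
:: X T' $  :: a $    match '::'
X T' $     a $       output X → a
a T' $     a $       match 'a'
T' $       $         output T' → ε
$          $         accept

The string is accepted.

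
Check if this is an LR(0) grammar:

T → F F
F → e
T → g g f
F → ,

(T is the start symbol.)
Yes, the grammar is LR(0)

A grammar is LR(0) if no state in the canonical LR(0) collection has:
  - both a shift item (dot before a terminal) and a complete item (shift-reduce conflict), or
  - two or more complete items (reduce-reduce conflict; the accept item [T' → T .] counts as a complete item here).

Augment with T' → T and build the canonical LR(0) collection (I0 = CLOSURE({[T' → . T]}), then GOTO on every symbol after a dot until no new states appear). It has 9 states:
  I0: { [F → . ,], [F → . e], [T → . F F], [T → . g g f], [T' → . T] }  — shift
  I1: { [F → , .] }  — reduce
  I2: { [F → . ,], [F → . e], [T → F . F] }  — shift
  I3: { [T' → T .] }  — accept
  I4: { [F → e .] }  — reduce
  I5: { [T → g . g f] }  — shift
  I6: { [T → g g . f] }  — shift
  I7: { [T → g g f .] }  — reduce
  I8: { [T → F F .] }  — reduce

Every state is either a pure shift/goto state or contains exactly one complete item and nothing to shift — no conflicts. The grammar is LR(0).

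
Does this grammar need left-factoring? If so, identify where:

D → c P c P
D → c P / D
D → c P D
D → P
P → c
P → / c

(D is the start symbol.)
Left-factoring is needed when two productions for the same non-terminal
share a common prefix on the right-hand side.

Productions for D:
  D → c P c P
  D → c P / D
  D → c P D
  D → P
Productions for P:
  P → c
  P → / c

Found common prefix 'c P' in productions for D

Answer: Yes, D has productions with common prefix 'c P'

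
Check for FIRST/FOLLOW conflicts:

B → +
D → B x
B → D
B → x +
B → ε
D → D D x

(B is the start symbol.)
A FIRST/FOLLOW conflict occurs when a non-terminal N has a nullable alternative N → β (β ⇒* ε) and another alternative N → α with FIRST(α) ∩ FOLLOW(N) ≠ ∅: on such a lookahead the parser cannot decide between expanding α and letting N vanish via β.

Nullable non-terminals: B.
FIRST sets used below: FIRST(D) = { '+', 'x' }

B: nullable alternative(s) B → ε; FOLLOW(B) = { $, 'x' }
  B → +: FIRST \ {ε} = { '+' } — disjoint from FOLLOW(B)
  B → D: FIRST \ {ε} = { '+', 'x' } — overlaps FOLLOW(B) on { 'x' }: CONFLICT
  B → x +: FIRST \ {ε} = { 'x' } — overlaps FOLLOW(B) on { 'x' }: CONFLICT
  B → ε: FIRST \ {ε} = { } — this is the only nullable alternative, skip

D has no nullable alternative, so no FIRST/FOLLOW check is needed there.

So the grammar has 2 FIRST/FOLLOW conflicts (marked CONFLICT above).

Answer: Yes. B → D with FOLLOW(B) on { 'x' }; B → x '+' with FOLLOW(B) on { 'x' }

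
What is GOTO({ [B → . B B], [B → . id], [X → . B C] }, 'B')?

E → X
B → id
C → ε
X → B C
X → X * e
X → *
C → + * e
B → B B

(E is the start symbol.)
{ [B → . B B], [B → . id], [B → B . B], [C → . + * e], [C → .], [X → B . C] }

GOTO(I, 'B') = CLOSURE({ [A → αX.β] : [A → α.Xβ] ∈ I, X = 'B' })

Items with dot before 'B', with the dot advanced:
  [B → . B B] → [B → B . B]
  [X → . B C] → [X → B . C]
Closure of the advanced items:
  [B → B . B] has the dot before B: add [B → . id], [B → . B B]
  [X → B . C] has the dot before C: add [C → .], [C → . + * e]

GOTO = { [B → . B B], [B → . id], [B → B . B], [C → . + * e], [C → .], [X → B . C] }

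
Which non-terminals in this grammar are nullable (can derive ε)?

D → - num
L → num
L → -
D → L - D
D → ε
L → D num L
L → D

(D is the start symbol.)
A non-terminal is nullable if it can derive ε (the empty string): either it has an ε-production, or it has a production whose right-hand side consists entirely of nullable non-terminals.

ε-productions: D → ε
So D is immediately nullable.
L → D: every symbol on the right is nullable, so L is nullable too.
Every non-terminal is now nullable.
Nullable = { 'D', 'L' }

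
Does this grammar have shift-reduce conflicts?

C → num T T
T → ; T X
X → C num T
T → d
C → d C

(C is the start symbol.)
A shift-reduce conflict occurs when an LR(0) state has both:
  - a complete (reduce) item [A → α .] (dot at the end), and
  - a shift item [B → β . c γ] (dot before a terminal).

Augment with C' → C and build the canonical LR(0) collection (I0 = CLOSURE({[C' → . C]}), then GOTO on every symbol after a dot until no new states appear). It has 14 states:
  I0: { [C → . d C], [C → . num T T], [C' → . C] }  — shift
  I1: { [C' → C .] }  — accept
  I2: { [C → . d C], [C → . num T T], [C → d . C] }  — shift
  I3: { [C → num . T T], [T → . ; T X], [T → . d] }  — shift
  I4: { [T → . ; T X], [T → . d], [T → ; . T X] }  — shift
  I5: { [C → num T . T], [T → . ; T X], [T → . d] }  — shift
  I6: { [T → d .] }  — reduce
  I7: { [C → num T T .] }  — reduce
  I8: { [C → . d C], [C → . num T T], [T → ; T . X], [X → . C num T] }  — shift
  I9: { [X → C . num T] }  — shift
  I10: { [T → ; T X .] }  — reduce
  I11: { [T → . ; T X], [T → . d], [X → C num . T] }  — shift
  I12: { [X → C num T .] }  — reduce
  I13: { [C → d C .] }  — reduce

No state contains both a complete item and a shift item.

Answer: No shift-reduce conflicts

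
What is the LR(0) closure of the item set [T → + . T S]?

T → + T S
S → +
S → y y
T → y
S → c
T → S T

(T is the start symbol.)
To compute CLOSURE, for each item [A → α.Bβ] where B is a non-terminal, add [B → .γ] for all productions B → γ; repeat for the newly added items until nothing changes.

Start with: [T → + . T S]
  [T → + . T S] has the dot before T: add [T → . + T S], [T → . y], [T → . S T]
  [T → . S T] has the dot before S: add [S → . +], [S → . y y], [S → . c]
No further items can be added.

CLOSURE = { [S → . +], [S → . c], [S → . y y], [T → + . T S], [T → . + T S], [T → . S T], [T → . y] }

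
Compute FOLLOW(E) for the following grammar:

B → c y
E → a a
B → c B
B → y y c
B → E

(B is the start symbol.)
In B → E: E is at the end, add FOLLOW(B)

The FOLLOW sets referred to above (computed the same way, to a fixed point):
  FOLLOW(B) = { $ }

Taking the union: FOLLOW(E) = { $ }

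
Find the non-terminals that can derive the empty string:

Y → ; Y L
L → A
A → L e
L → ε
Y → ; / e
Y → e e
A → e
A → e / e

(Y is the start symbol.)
{ 'L' }

A non-terminal is nullable if it can derive ε (the empty string): either it has an ε-production, or it has a production whose right-hand side consists entirely of nullable non-terminals.

ε-productions: L → ε
So L is immediately nullable.
No further non-terminal can be added: every production for the remaining non-terminals contains a terminal or a non-nullable non-terminal.
Nullable = { 'L' }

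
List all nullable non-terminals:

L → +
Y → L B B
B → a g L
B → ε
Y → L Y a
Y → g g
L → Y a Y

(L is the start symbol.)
{ 'B' }

A non-terminal is nullable if it can derive ε (the empty string): either it has an ε-production, or it has a production whose right-hand side consists entirely of nullable non-terminals.

ε-productions: B → ε
So B is immediately nullable.
No further non-terminal can be added: every production for the remaining non-terminals contains a terminal or a non-nullable non-terminal.
Nullable = { 'B' }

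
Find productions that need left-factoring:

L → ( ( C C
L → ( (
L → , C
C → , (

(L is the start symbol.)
Left-factoring is needed when two productions for the same non-terminal
share a common prefix on the right-hand side.

Productions for L:
  L → ( ( C C
  L → ( (
  L → , C

Found common prefix '( (' in productions for L

Answer: Yes, L has productions with common prefix '( ('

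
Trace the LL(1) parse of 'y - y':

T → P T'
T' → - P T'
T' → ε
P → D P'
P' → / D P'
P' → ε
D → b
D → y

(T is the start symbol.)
LL(1) parsing maintains a stack (initially the start symbol over $) and the input. At each step: if the stack top is a terminal, match it against the current input token; if it is a non-terminal N, replace it with the RHS of M[N, lookahead] (the unique production whose predict set contains the lookahead).

Stack is shown with the top on the left.

Stack      Input    Action
--------------------------
T $        y - y $  output T → P T'
P T' $     y - y $  output P → D P'
D P' T' $  y - y $  output D → y
y P' T' $  y - y $  match 'y'
P' T' $    - y $    output P' → ε
T' $       - y $    output T' → - P T'
- P T' $   - y $    match '-'
P T' $     y $      output P → D P'
D P' T' $  y $      output D → y
y P' T' $  y $      match 'y'
P' T' $    $        output P' → ε
T' $       $        output T' → ε
$          $        accept

The string is accepted.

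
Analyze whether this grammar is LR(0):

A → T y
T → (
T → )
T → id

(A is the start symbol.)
Yes, the grammar is LR(0)

A grammar is LR(0) if no state in the canonical LR(0) collection has:
  - both a shift item (dot before a terminal) and a complete item (shift-reduce conflict), or
  - two or more complete items (reduce-reduce conflict; the accept item [A' → A .] counts as a complete item here).

Augment with A' → A and build the canonical LR(0) collection (I0 = CLOSURE({[A' → . A]}), then GOTO on every symbol after a dot until no new states appear). It has 7 states:
  I0: { [A → . T y], [A' → . A], [T → . (], [T → . )], [T → . id] }  — shift
  I1: { [T → ( .] }  — reduce
  I2: { [T → ) .] }  — reduce
  I3: { [A' → A .] }  — accept
  I4: { [A → T . y] }  — shift
  I5: { [T → id .] }  — reduce
  I6: { [A → T y .] }  — reduce

Every state is either a pure shift/goto state or contains exactly one complete item and nothing to shift — no conflicts. The grammar is LR(0).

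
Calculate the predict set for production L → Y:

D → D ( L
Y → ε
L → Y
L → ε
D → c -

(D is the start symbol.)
PREDICT(L → Y) = (FIRST(RHS) \ {ε}) ∪ (FOLLOW(L) if ε ∈ FIRST(RHS), i.e. RHS ⇒* ε)
FIRST(Y) = { ε }
FIRST(Y) = { ε }
ε ∈ FIRST(Y) (the right-hand side is nullable), so add FOLLOW(L) = { $, '(' }
PREDICT(L → Y) = { $, '(' }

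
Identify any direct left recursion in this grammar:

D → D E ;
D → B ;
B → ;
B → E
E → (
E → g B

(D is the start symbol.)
Yes, D is left-recursive

Direct left recursion occurs when N → N α for some non-terminal N (the right-hand side begins with the left-hand side itself).

D → D E ;: LEFT RECURSIVE (starts with D)
D → B ;: starts with B
B → ;: starts with ';'
B → E: starts with E
E → (: starts with '('
E → g B: starts with g

The grammar has direct left recursion on: D.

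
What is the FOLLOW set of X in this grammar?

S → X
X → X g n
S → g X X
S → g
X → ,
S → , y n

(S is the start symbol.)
{ $, ',', 'g' }

In S → X: X is at the end, add FOLLOW(S)
In X → X g n: X is followed by g n, add FIRST(g n) \ {ε} = { 'g' }
In S → g X X: X is followed by X, add FIRST(X) \ {ε} = { ',' }
In S → g X X: X is at the end, add FOLLOW(S)

The FOLLOW sets referred to above (computed the same way, to a fixed point):
  FOLLOW(S) = { $ }

Taking the union: FOLLOW(X) = { $, ',', 'g' }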